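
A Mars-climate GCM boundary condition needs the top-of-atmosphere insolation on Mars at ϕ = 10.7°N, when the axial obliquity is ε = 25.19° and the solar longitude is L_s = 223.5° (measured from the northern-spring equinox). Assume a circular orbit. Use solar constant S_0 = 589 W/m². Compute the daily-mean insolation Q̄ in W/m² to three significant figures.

Q̄ ≈ 160 W/m²

Solar declination: sin δ = sin ε · sin L_s = sin 25.19° × sin 223.5° = -0.29298, so δ = -17.036°.
cos h₀ = −tan(+10.7°) tan(-17.036°) = 0.0579, h₀ = 1.5129 rad.
Bracket: h₀ sin ϕ sin δ + cos ϕ cos δ sin h₀ = 1.5129×0.18567×-0.29298 + 0.98261×0.95612×0.99832 = -0.082298 + 0.937915 = 0.855617.
Q̄ = (S_0/π) × [bracket] = (589/π) × 0.855617 = 160.4 W/m².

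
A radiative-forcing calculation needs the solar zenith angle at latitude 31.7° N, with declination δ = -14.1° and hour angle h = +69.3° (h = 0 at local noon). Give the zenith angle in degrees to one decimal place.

θ_z = 80.6°

cos θ_z = sin φ sin δ + cos φ cos δ cos h = -0.128013 + 0.291680 = 0.163667.
θ_z = arccos(0.163667) = 80.6°.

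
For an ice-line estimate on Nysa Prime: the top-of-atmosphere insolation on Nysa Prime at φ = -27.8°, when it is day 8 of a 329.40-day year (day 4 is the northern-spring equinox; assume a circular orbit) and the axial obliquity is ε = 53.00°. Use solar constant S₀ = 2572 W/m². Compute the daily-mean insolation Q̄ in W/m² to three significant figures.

Solar longitude: λ_s = 360° × (8 − 4)/329.40 = 4.372°.
sin δ = sin 53.00° × sin 4.372° = 0.06088, so δ = +3.490°.
cos H₀ = −tan(-27.8°) tan(+3.490°) = 0.0322, H₀ = 1.5386 rad.
Bracket: H₀ sin φ sin δ + cos φ cos δ sin H₀ = 1.5386×-0.46639×0.06088 + 0.88458×0.99815×0.99948 = -0.043687 + 0.882484 = 0.838797.
Q̄ = (S₀/π) × [bracket] = (2572/π) × 0.838797 = 686.7 W/m².

Q̄ ≈ 687 W/m²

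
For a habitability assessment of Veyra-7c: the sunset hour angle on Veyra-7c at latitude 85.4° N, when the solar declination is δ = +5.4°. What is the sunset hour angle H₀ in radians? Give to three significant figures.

H₀ = 3.14 rad

Sunrise equation: cos H₀ = −tan φ · tan δ = -1.1749 ≤ −1, so the host star never sets (polar day) and H₀ = π.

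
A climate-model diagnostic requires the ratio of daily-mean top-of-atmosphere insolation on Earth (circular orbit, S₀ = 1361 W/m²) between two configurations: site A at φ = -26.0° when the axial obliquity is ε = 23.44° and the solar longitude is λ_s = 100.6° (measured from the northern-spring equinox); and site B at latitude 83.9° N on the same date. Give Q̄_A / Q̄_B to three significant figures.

— Configuration A (φ=-26.0°):
Solar declination: sin δ = sin ε · sin λ_s = sin 23.44° × sin 100.6° = 0.39100, so δ = +23.017°.
cos H₀ = −tan(-26.0°) tan(+23.017°) = 0.2072, H₀ = 1.3621 rad.
Bracket: H₀ sin φ sin δ + cos φ cos δ sin H₀ = 1.3621×-0.43837×0.39100 + 0.89879×0.92039×0.97830 = -0.233468 + 0.809286 = 0.575818.
Q̄ = (S₀/π) × [bracket] = (1361/π) × 0.575818 = 249.46 W/m².
— Configuration B (φ=+83.9°):
cos H₀ = −tan(+83.9°) tan(+23.017°) = -3.9751 ≤ −1 ⇒ polar day, H₀ = π.
Bracket: H₀ sin φ sin δ + cos φ cos δ sin H₀ = 3.1416×0.99434×0.39100 + 0.10626×0.92039×0.00000 = 1.221413 + 0.000000 = 1.221413.
Q̄ = (S₀/π) × [bracket] = (1361/π) × 1.221413 = 529.14 W/m².
Ratio Q̄_A / Q̄_B = 249.46 / 529.14 = 0.4714.

Q̄_A / Q̄_B ≈ 0.471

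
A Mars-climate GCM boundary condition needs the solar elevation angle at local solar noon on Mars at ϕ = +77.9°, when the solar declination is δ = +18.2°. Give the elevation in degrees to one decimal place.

At local noon the hour angle is zero, so the zenith angle equals |ϕ − δ| = |+77.9° − (+18.200°)| = 59.700°.
Elevation = 90° − 59.700° = 30.3°.

30.3°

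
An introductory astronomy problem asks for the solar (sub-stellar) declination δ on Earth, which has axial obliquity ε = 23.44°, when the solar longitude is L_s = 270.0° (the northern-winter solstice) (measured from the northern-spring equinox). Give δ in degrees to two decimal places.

sin δ = sin ε · sin L_s = sin 23.44° × sin 270.0° = -0.397789.
δ = arcsin(-0.397789) = -23.44°.

δ = -23.44°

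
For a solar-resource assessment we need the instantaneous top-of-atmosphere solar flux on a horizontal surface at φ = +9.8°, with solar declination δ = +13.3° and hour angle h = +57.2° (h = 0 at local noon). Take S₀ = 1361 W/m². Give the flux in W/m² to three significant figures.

760 W/m²

cos θ_z = sin φ sin δ + cos φ cos δ cos h = 0.039157 + 0.519486 = 0.558643.
Flux = S₀ · cos θ_z = 1361 × 0.558643 = 760.3 W/m².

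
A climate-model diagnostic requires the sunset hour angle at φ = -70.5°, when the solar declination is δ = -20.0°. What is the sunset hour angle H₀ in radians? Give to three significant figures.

Sunrise equation: cos H₀ = −tan φ · tan δ = -1.0278 ≤ −1, so the Sun never sets (polar day) and H₀ = π.

H₀ = 3.14 rad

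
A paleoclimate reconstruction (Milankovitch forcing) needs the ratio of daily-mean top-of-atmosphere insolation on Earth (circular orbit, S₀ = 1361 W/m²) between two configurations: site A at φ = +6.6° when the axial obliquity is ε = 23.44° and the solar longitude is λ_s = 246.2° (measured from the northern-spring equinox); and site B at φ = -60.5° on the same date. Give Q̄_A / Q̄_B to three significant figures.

— Configuration A (φ=+6.6°):
Solar declination: sin δ = sin ε · sin λ_s = sin 23.44° × sin 246.2° = -0.36396, so δ = -21.344°.
cos H₀ = −tan(+6.6°) tan(-21.344°) = 0.0452, H₀ = 1.5256 rad.
Bracket: H₀ sin φ sin δ + cos φ cos δ sin H₀ = 1.5256×0.11494×-0.36396 + 0.99337×0.93141×0.99898 = -0.063821 + 0.924291 = 0.860470.
Q̄ = (S₀/π) × [bracket] = (1361/π) × 0.860470 = 372.77 W/m².
— Configuration B (φ=-60.5°):
cos H₀ = −tan(-60.5°) tan(-21.344°) = -0.6907, H₀ = 2.3332 rad.
Bracket: H₀ sin φ sin δ + cos φ cos δ sin H₀ = 2.3332×-0.87036×-0.36396 + 0.49242×0.93141×0.72317 = 0.739102 + 0.331678 = 1.070780.
Q̄ = (S₀/π) × [bracket] = (1361/π) × 1.070780 = 463.88 W/m².
Ratio Q̄_A / Q̄_B = 372.77 / 463.88 = 0.8036.

Q̄_A / Q̄_B ≈ 0.804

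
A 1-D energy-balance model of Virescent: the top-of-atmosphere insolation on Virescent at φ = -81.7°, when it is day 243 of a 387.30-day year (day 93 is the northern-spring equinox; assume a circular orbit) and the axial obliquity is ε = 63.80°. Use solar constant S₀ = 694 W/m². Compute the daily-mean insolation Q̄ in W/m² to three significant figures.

Solar longitude: λ_s = 360° × (243 − 93)/387.30 = 139.427°.
sin δ = sin 63.80° × sin 139.427° = 0.58359, so δ = +35.704°.
cos H₀ = −tan(-81.7°) tan(+35.704°) = 4.9263 ≥ 1 ⇒ polar night, H₀ = 0 and Q̄ = 0.

Q̄ ≈ 0.00 W/m²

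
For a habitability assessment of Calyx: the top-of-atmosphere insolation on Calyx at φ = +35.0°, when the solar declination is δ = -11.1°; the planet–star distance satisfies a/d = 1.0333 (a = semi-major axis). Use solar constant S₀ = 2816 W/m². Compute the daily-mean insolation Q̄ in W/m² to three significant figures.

Q̄ ≈ 611 W/m²

cos H₀ = −tan(+35.0°) tan(-11.100°) = 0.1374, H₀ = 1.4330 rad.
Bracket: H₀ sin φ sin δ + cos φ cos δ sin H₀ = 1.4330×0.57358×-0.19252 + 0.81915×0.98129×0.99052 = -0.158240 + 0.796203 = 0.637963.
Inverse-square distance factor (a/d)² = 1.0333² = 1.067709.
Q̄ = (S₀/π) × 1.067709 × [bracket] = (2816/π) × 1.067709 × 0.637963 = 610.6 W/m².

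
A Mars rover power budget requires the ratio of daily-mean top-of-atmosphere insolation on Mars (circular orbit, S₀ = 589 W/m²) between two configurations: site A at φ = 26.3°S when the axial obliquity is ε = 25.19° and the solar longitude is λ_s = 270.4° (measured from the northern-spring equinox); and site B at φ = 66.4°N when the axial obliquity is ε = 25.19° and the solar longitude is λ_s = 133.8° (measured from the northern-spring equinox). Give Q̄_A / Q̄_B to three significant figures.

Q̄_A / Q̄_B ≈ 1.21

— Configuration A (φ=-26.3°):
Solar declination: sin δ = sin ε · sin λ_s = sin 25.19° × sin 270.4° = -0.42561, so δ = -25.189°.
cos H₀ = −tan(-26.3°) tan(-25.189°) = -0.2325, H₀ = 1.8054 rad.
Bracket: H₀ sin φ sin δ + cos φ cos δ sin H₀ = 1.8054×-0.44307×-0.42561 + 0.89649×0.90491×0.97261 = 0.340453 + 0.789023 = 1.129476.
Q̄ = (S₀/π) × [bracket] = (589/π) × 1.129476 = 211.76 W/m².
— Configuration B (φ=+66.4°):
Solar declination: sin δ = sin ε · sin λ_s = sin 25.19° × sin 133.8° = 0.30720, so δ = +17.890°.
cos H₀ = −tan(+66.4°) tan(+17.890°) = -0.7389, H₀ = 2.4022 rad.
Bracket: H₀ sin φ sin δ + cos φ cos δ sin H₀ = 2.4022×0.91636×0.30720 + 0.40035×0.95165×0.67385 = 0.676233 + 0.256732 = 0.932965.
Q̄ = (S₀/π) × [bracket] = (589/π) × 0.932965 = 174.92 W/m².
Ratio Q̄_A / Q̄_B = 211.76 / 174.92 = 1.211.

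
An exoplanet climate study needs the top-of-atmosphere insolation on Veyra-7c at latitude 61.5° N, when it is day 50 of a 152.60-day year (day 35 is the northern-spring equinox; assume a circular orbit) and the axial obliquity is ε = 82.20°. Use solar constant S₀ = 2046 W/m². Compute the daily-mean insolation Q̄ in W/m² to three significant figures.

Q̄ ≈ 1.03e+03 W/m²

Solar longitude: λ_s = 360° × (50 − 35)/152.60 = 35.387°.
sin δ = sin 82.20° × sin 35.387° = 0.57373, so δ = +35.011°.
cos H₀ = −tan(+61.5°) tan(+35.011°) = -1.2901 ≤ −1 ⇒ polar day, H₀ = π.
Bracket: H₀ sin φ sin δ + cos φ cos δ sin H₀ = 3.1416×0.87882×0.57373 + 0.47716×0.81904×0.00000 = 1.584012 + 0.000000 = 1.584012.
Q̄ = (S₀/π) × [bracket] = (2046/π) × 1.584012 = 1032 W/m².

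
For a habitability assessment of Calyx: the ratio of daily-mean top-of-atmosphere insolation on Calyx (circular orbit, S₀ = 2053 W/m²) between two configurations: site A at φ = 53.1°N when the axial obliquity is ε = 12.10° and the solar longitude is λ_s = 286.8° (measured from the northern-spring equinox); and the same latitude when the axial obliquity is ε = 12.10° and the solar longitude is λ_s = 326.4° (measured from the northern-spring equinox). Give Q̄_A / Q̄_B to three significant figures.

— Configuration A (φ=+53.1°):
Solar declination: sin δ = sin ε · sin λ_s = sin 12.10° × sin 286.8° = -0.20067, so δ = -11.576°.
cos H₀ = −tan(+53.1°) tan(-11.576°) = 0.2728, H₀ = 1.2945 rad.
Bracket: H₀ sin φ sin δ + cos φ cos δ sin H₀ = 1.2945×0.79968×-0.20067 + 0.60042×0.97966×0.96207 = -0.207731 + 0.565897 = 0.358166.
Q̄ = (S₀/π) × [bracket] = (2053/π) × 0.358166 = 234.06 W/m².
— Configuration B (φ=+53.1°):
Solar declination: sin δ = sin ε · sin λ_s = sin 12.10° × sin 326.4° = -0.11600, so δ = -6.661°.
cos H₀ = −tan(+53.1°) tan(-6.661°) = 0.1555, H₀ = 1.4146 rad.
Bracket: H₀ sin φ sin δ + cos φ cos δ sin H₀ = 1.4146×0.79968×-0.11600 + 0.60042×0.99325×0.98783 = -0.131222 + 0.589109 = 0.457887.
Q̄ = (S₀/π) × [bracket] = (2053/π) × 0.457887 = 299.22 W/m².
Ratio Q̄_A / Q̄_B = 234.06 / 299.22 = 0.7822.

Q̄_A / Q̄_B ≈ 0.782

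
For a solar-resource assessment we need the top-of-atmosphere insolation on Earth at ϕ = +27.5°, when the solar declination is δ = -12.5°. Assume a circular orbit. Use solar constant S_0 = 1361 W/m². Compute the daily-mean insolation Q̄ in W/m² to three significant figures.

Q̄ ≈ 310 W/m²

cos h₀ = −tan(+27.5°) tan(-12.500°) = 0.1154, h₀ = 1.4551 rad.
Bracket: h₀ sin ϕ sin δ + cos ϕ cos δ sin h₀ = 1.4551×0.46175×-0.21644 + 0.88701×0.97630×0.99332 = -0.145424 + 0.860203 = 0.714779.
Q̄ = (S_0/π) × [bracket] = (1361/π) × 0.714779 = 309.7 W/m².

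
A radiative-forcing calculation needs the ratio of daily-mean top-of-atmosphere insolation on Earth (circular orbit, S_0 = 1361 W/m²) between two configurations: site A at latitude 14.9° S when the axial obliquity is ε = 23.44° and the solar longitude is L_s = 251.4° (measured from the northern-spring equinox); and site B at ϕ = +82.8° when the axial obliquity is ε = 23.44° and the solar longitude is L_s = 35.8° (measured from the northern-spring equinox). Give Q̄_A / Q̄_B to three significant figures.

Q̄_A / Q̄_B ≈ 1.45

— Configuration A (ϕ=-14.9°):
Solar declination: sin δ = sin ε · sin L_s = sin 23.44° × sin 251.4° = -0.37701, so δ = -22.149°.
cos h₀ = −tan(-14.9°) tan(-22.149°) = -0.1083, h₀ = 1.6793 rad.
Bracket: h₀ sin ϕ sin δ + cos ϕ cos δ sin h₀ = 1.6793×-0.25713×-0.37701 + 0.96638×0.92621×0.99412 = 0.162792 + 0.889808 = 1.052600.
Q̄ = (S_0/π) × [bracket] = (1361/π) × 1.052600 = 456.01 W/m².
— Configuration B (ϕ=+82.8°):
Solar declination: sin δ = sin ε · sin L_s = sin 23.44° × sin 35.8° = 0.23269, so δ = +13.455°.
cos h₀ = −tan(+82.8°) tan(+13.455°) = -1.8939 ≤ −1 ⇒ polar day, h₀ = π.
Bracket: h₀ sin ϕ sin δ + cos ϕ cos δ sin h₀ = 3.1416×0.99211×0.23269 + 0.12533×0.97255×0.00000 = 0.725251 + 0.000000 = 0.725251.
Q̄ = (S_0/π) × [bracket] = (1361/π) × 0.725251 = 314.19 W/m².
Ratio Q̄_A / Q̄_B = 456.01 / 314.19 = 1.451.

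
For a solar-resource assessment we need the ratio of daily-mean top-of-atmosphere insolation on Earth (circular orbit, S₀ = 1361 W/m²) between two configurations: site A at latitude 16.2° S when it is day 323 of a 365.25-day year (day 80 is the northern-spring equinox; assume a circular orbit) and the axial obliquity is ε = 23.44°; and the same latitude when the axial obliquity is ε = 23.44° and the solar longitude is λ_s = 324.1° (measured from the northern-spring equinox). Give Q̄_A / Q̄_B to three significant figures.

— Configuration A (φ=-16.2°):
Solar longitude: λ_s = 360° × (323 − 80)/365.25 = 239.507°.
sin δ = sin 23.44° × sin 239.507° = -0.34277, so δ = -20.046°.
cos H₀ = −tan(-16.2°) tan(-20.046°) = -0.1060, H₀ = 1.6770 rad.
Bracket: H₀ sin φ sin δ + cos φ cos δ sin H₀ = 1.6770×-0.27899×-0.34277 + 0.96029×0.93942×0.99437 = 0.160371 + 0.897037 = 1.057408.
Q̄ = (S₀/π) × [bracket] = (1361/π) × 1.057408 = 458.09 W/m².
— Configuration B (φ=-16.2°):
Solar declination: sin δ = sin ε · sin λ_s = sin 23.44° × sin 324.1° = -0.23325, so δ = -13.489°.
cos H₀ = −tan(-16.2°) tan(-13.489°) = -0.0697, H₀ = 1.6405 rad.
Bracket: H₀ sin φ sin δ + cos φ cos δ sin H₀ = 1.6405×-0.27899×-0.23325 + 0.96029×0.97242×0.99757 = 0.106755 + 0.931536 = 1.038291.
Q̄ = (S₀/π) × [bracket] = (1361/π) × 1.038291 = 449.81 W/m².
Ratio Q̄_A / Q̄_B = 458.09 / 449.81 = 1.018.

Q̄_A / Q̄_B ≈ 1.02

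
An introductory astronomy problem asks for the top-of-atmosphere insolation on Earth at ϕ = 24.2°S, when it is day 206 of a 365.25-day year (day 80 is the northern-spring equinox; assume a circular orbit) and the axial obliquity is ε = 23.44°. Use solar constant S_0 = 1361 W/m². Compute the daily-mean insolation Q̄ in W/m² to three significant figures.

Solar longitude: L_s = 360° × (206 − 80)/365.25 = 124.189°.
sin δ = sin 23.44° × sin 124.189° = 0.32905, so δ = +19.211°.
cos h₀ = −tan(-24.2°) tan(+19.211°) = 0.1566, h₀ = 1.4135 rad.
Bracket: h₀ sin ϕ sin δ + cos ϕ cos δ sin h₀ = 1.4135×-0.40992×0.32905 + 0.91212×0.94431×0.98766 = -0.190659 + 0.850695 = 0.660036.
Q̄ = (S_0/π) × [bracket] = (1361/π) × 0.660036 = 285.9 W/m².

Q̄ ≈ 286 W/m²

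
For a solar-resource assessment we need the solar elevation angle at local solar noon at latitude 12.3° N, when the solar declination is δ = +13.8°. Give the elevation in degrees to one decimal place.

At local noon the hour angle is zero, so the zenith angle equals |φ − δ| = |+12.3° − (+13.800°)| = 1.500°.
Elevation = 90° − 1.500° = 88.5°.

88.5°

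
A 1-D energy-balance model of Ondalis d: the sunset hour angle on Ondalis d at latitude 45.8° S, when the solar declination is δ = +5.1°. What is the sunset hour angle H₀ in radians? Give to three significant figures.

cos H₀ = −tan φ · tan δ = −tan(-45.8°) × tan(+5.100°) = 0.0918, so H₀ = 1.4789 rad = 84.73°.

H₀ = 1.48 rad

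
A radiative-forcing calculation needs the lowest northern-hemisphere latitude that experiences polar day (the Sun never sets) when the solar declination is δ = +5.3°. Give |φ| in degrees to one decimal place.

|φ| = 84.7°

Polar day requires cos H₀ = −tan φ tan δ ≤ −1, i.e. tan φ tan δ ≥ 1.
The boundary is |tan φ| · |tan δ| = 1, so |φ| = 90° − |δ| = 90° − 5.3° = 84.7° in the northern hemisphere.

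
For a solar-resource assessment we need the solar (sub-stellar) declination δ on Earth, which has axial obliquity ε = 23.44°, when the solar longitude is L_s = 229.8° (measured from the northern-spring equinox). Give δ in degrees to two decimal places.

sin δ = sin ε · sin L_s = sin 23.44° × sin 229.8° = -0.303829.
δ = arcsin(-0.303829) = -17.69°.

δ = -17.69°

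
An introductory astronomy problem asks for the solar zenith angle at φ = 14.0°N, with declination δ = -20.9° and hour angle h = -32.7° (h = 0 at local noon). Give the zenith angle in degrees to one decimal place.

θ_z = 47.4°

cos θ_z = sin φ sin δ + cos φ cos δ cos h = -0.086303 + 0.762791 = 0.676488.
θ_z = arccos(0.676488) = 47.4°.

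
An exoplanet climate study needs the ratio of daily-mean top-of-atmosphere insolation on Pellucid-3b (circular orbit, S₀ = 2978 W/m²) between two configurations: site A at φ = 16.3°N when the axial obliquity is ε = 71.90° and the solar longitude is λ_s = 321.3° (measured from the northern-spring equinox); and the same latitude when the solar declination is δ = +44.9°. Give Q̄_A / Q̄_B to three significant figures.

Q̄_A / Q̄_B ≈ 0.518

— Configuration A (φ=+16.3°):
Solar declination: sin δ = sin ε · sin λ_s = sin 71.90° × sin 321.3° = -0.59430, so δ = -36.463°.
cos H₀ = −tan(+16.3°) tan(-36.463°) = 0.2161, H₀ = 1.3530 rad.
Bracket: H₀ sin φ sin δ + cos φ cos δ sin H₀ = 1.3530×0.28067×-0.59430 + 0.95981×0.80424×0.97637 = -0.225683 + 0.753677 = 0.527994.
Q̄ = (S₀/π) × [bracket] = (2978/π) × 0.527994 = 500.50 W/m².
— Configuration B (φ=+16.3°):
cos H₀ = −tan(+16.3°) tan(+44.900°) = -0.2914, H₀ = 1.8665 rad.
Bracket: H₀ sin φ sin δ + cos φ cos δ sin H₀ = 1.8665×0.28067×0.70587 + 0.95981×0.70834×0.95660 = 0.369785 + 0.650365 = 1.020150.
Q̄ = (S₀/π) × [bracket] = (2978/π) × 1.020150 = 967.03 W/m².
Ratio Q̄_A / Q̄_B = 500.50 / 967.03 = 0.5176.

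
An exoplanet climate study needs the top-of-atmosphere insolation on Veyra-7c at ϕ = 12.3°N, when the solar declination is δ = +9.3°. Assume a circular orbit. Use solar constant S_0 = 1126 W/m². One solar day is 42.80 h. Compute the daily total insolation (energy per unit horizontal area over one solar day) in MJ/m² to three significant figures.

cos h₀ = −tan(+12.3°) tan(+9.300°) = -0.0357, h₀ = 1.6065 rad.
Bracket: h₀ sin ϕ sin δ + cos ϕ cos δ sin h₀ = 1.6065×0.21303×0.16160 + 0.97705×0.98686×0.99936 = 0.055305 + 0.963594 = 1.018899.
Q̄ = (S_0/π) × [bracket] = (1126/π) × 1.018899 = 365.19 W/m².
Daily total = Q̄ × 42.80 h × 3600 s/h = 365.19 × 42.80 × 3600 / 10⁶ = 56.27 MJ/m².

56.3 MJ/m²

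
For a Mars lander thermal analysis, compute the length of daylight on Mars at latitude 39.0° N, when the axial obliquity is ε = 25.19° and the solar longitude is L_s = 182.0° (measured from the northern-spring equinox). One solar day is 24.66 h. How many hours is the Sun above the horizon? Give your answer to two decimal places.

Solar declination: sin δ = sin ε · sin L_s = sin 25.19° × sin 182.0° = -0.01485, so δ = -0.851°.
cos h₀ = −tan ϕ · tan δ = −tan(+39.0°) × tan(-0.851°) = 0.0120, so h₀ = 1.5588 rad = 89.31°.
Daylight = 2h₀/(2π) × 24.66 h = (1.5588/π) × 24.66 = 12.24 h.

12.24 h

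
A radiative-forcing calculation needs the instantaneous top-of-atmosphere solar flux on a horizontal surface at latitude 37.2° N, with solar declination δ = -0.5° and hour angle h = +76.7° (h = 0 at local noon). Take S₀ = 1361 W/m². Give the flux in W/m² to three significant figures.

242 W/m²

cos θ_z = sin φ sin δ + cos φ cos δ cos h = -0.005276 + 0.183235 = 0.177959.
Flux = S₀ · cos θ_z = 1361 × 0.177959 = 242.2 W/m².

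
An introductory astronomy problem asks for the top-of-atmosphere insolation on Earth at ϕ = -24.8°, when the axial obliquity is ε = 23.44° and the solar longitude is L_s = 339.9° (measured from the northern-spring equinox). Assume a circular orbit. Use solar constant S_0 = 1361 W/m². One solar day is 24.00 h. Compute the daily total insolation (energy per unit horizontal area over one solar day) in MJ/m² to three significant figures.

37.1 MJ/m²

Solar declination: sin δ = sin ε · sin L_s = sin 23.44° × sin 339.9° = -0.13670, so δ = -7.857°.
cos h₀ = −tan(-24.8°) tan(-7.857°) = -0.0638, h₀ = 1.6346 rad.
Bracket: h₀ sin ϕ sin δ + cos ϕ cos δ sin h₀ = 1.6346×-0.41945×-0.13670 + 0.90778×0.99061×0.99796 = 0.093726 + 0.897421 = 0.991147.
Q̄ = (S_0/π) × [bracket] = (1361/π) × 0.991147 = 429.38 W/m².
Daily total = Q̄ × 24.00 h × 3600 s/h = 429.38 × 24.00 × 3600 / 10⁶ = 37.10 MJ/m².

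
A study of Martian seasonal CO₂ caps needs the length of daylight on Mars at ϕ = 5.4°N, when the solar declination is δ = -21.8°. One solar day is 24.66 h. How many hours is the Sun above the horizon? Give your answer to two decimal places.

cos h₀ = −tan ϕ · tan δ = −tan(+5.4°) × tan(-21.800°) = 0.0378, so h₀ = 1.5330 rad = 87.83°.
Daylight = 2h₀/(2π) × 24.66 h = (1.5330/π) × 24.66 = 12.03 h.

12.03 h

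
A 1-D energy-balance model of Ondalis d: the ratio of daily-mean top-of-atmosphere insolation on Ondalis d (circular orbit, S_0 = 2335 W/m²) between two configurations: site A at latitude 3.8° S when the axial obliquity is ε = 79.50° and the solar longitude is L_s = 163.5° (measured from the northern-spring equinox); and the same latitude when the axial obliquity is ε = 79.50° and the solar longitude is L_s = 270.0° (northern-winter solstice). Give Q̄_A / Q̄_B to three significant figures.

— Configuration A (ϕ=-3.8°):
Solar declination: sin δ = sin ε · sin L_s = sin 79.50° × sin 163.5° = 0.27926, so δ = +16.216°.
cos h₀ = −tan(-3.8°) tan(+16.216°) = 0.0193, h₀ = 1.5515 rad.
Bracket: h₀ sin ϕ sin δ + cos ϕ cos δ sin h₀ = 1.5515×-0.06627×0.27926 + 0.99780×0.96022×0.99981 = -0.028713 + 0.957925 = 0.929212.
Q̄ = (S_0/π) × [bracket] = (2335/π) × 0.929212 = 690.64 W/m².
— Configuration B (ϕ=-3.8°):
Solar declination: sin δ = sin ε · sin L_s = sin 79.50° × sin 270.0° = -0.98325, so δ = -79.500°.
cos h₀ = −tan(-3.8°) tan(-79.500°) = -0.3584, h₀ = 1.9373 rad.
Bracket: h₀ sin ϕ sin δ + cos ϕ cos δ sin h₀ = 1.9373×-0.06627×-0.98325 + 0.99780×0.18224×0.93358 = 0.126234 + 0.169761 = 0.295995.
Q̄ = (S_0/π) × [bracket] = (2335/π) × 0.295995 = 220.00 W/m².
Ratio Q̄_A / Q̄_B = 690.64 / 220.00 = 3.139.

Q̄_A / Q̄_B ≈ 3.14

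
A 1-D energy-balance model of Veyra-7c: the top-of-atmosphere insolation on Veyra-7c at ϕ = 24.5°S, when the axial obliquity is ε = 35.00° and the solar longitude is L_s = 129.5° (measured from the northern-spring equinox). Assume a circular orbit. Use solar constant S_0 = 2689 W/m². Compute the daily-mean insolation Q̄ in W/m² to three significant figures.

Q̄ ≈ 469 W/m²

Solar declination: sin δ = sin ε · sin L_s = sin 35.00° × sin 129.5° = 0.44259, so δ = +26.269°.
cos h₀ = −tan(-24.5°) tan(+26.269°) = 0.2249, h₀ = 1.3439 rad.
Bracket: h₀ sin ϕ sin δ + cos ϕ cos δ sin h₀ = 1.3439×-0.41469×0.44259 + 0.90996×0.89673×0.97438 = -0.246656 + 0.795083 = 0.548427.
Q̄ = (S_0/π) × [bracket] = (2689/π) × 0.548427 = 469.4 W/m².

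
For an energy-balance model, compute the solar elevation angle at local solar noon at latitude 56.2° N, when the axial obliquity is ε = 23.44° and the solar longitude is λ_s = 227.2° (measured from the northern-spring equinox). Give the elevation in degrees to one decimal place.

16.8°

Solar declination: sin δ = sin ε · sin λ_s = sin 23.44° × sin 227.2° = -0.29187, so δ = -16.970°.
At local noon the hour angle is zero, so the zenith angle equals |φ − δ| = |+56.2° − (-16.970°)| = 73.170°.
Elevation = 90° − 73.170° = 16.8°.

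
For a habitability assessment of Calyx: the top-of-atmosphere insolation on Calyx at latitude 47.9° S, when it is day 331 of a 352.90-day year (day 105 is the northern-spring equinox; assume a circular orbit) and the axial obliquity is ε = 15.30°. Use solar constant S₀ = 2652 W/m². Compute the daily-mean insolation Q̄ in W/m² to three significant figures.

Solar longitude: λ_s = 360° × (331 − 105)/352.90 = 230.547°.
sin δ = sin 15.30° × sin 230.547° = -0.20375, so δ = -11.756°.
cos H₀ = −tan(-47.9°) tan(-11.756°) = -0.2303, H₀ = 1.8032 rad.
Bracket: H₀ sin φ sin δ + cos φ cos δ sin H₀ = 1.8032×-0.74198×-0.20375 + 0.67043×0.97902×0.97311 = 0.272605 + 0.638715 = 0.911320.
Q̄ = (S₀/π) × [bracket] = (2652/π) × 0.911320 = 769.3 W/m².

Q̄ ≈ 769 W/m²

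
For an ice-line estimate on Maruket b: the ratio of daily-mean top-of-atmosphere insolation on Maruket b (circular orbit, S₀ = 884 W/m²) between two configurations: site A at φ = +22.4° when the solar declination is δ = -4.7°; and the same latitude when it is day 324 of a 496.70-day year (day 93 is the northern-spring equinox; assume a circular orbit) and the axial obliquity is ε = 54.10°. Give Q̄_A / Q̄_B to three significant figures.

Q̄_A / Q̄_B ≈ 0.857

— Configuration A (φ=+22.4°):
cos H₀ = −tan(+22.4°) tan(-4.700°) = 0.0339, H₀ = 1.5369 rad.
Bracket: H₀ sin φ sin δ + cos φ cos δ sin H₀ = 1.5369×0.38107×-0.08194 + 0.92455×0.99664×0.99943 = -0.047990 + 0.920918 = 0.872928.
Q̄ = (S₀/π) × [bracket] = (884/π) × 0.872928 = 245.63 W/m².
— Configuration B (φ=+22.4°):
Solar longitude: λ_s = 360° × (324 − 93)/496.70 = 167.425°.
sin δ = sin 54.10° × sin 167.425° = 0.17636, so δ = +10.158°.
cos H₀ = −tan(+22.4°) tan(+10.158°) = -0.0738, H₀ = 1.6447 rad.
Bracket: H₀ sin φ sin δ + cos φ cos δ sin H₀ = 1.6447×0.38107×0.17636 + 0.92455×0.98433×0.99727 = 0.110533 + 0.907578 = 1.018111.
Q̄ = (S₀/π) × [bracket] = (884/π) × 1.018111 = 286.48 W/m².
Ratio Q̄_A / Q̄_B = 245.63 / 286.48 = 0.8574.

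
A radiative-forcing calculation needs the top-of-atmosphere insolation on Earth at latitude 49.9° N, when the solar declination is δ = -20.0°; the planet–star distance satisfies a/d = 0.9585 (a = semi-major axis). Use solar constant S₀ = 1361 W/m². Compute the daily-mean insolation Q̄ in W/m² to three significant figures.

Q̄ ≈ 100 W/m²

cos H₀ = −tan(+49.9°) tan(-20.000°) = 0.4322, H₀ = 1.1238 rad.
Bracket: H₀ sin φ sin δ + cos φ cos δ sin H₀ = 1.1238×0.76492×-0.34202 + 0.64412×0.93969×0.90176 = -0.294006 + 0.545811 = 0.251805.
Inverse-square distance factor (a/d)² = 0.9585² = 0.918722.
Q̄ = (S₀/π) × 0.918722 × [bracket] = (1361/π) × 0.918722 × 0.251805 = 100.2 W/m².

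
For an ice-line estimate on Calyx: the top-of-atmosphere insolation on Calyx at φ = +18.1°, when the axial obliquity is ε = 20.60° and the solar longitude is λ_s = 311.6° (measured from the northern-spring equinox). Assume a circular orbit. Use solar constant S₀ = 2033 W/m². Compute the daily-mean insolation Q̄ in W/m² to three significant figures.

Q̄ ≈ 513 W/m²

Solar declination: sin δ = sin ε · sin λ_s = sin 20.60° × sin 311.6° = -0.26311, so δ = -15.254°.
cos H₀ = −tan(+18.1°) tan(-15.254°) = 0.0891, H₀ = 1.4815 rad.
Bracket: H₀ sin φ sin δ + cos φ cos δ sin H₀ = 1.4815×0.31068×-0.26311 + 0.95052×0.96477×0.99602 = -0.121102 + 0.913383 = 0.792281.
Q̄ = (S₀/π) × [bracket] = (2033/π) × 0.792281 = 512.7 W/m².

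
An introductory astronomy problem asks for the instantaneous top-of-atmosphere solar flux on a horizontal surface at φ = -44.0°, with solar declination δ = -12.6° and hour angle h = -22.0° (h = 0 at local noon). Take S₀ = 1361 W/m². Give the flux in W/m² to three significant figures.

1.09e+03 W/m²

cos θ_z = sin φ sin δ + cos φ cos δ cos h = 0.151535 + 0.650898 = 0.802433.
Flux = S₀ · cos θ_z = 1361 × 0.802433 = 1092 W/m².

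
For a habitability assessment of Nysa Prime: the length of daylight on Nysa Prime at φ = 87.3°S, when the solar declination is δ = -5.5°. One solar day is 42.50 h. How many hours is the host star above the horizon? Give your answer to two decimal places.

Sunrise equation: cos H₀ = −tan φ · tan δ = -2.0418 ≤ −1, so the host star never sets (polar day) and H₀ = π.
Daylight = 2H₀/(2π) × 42.50 h = (3.1416/π) × 42.50 = 42.50 h.

42.50 h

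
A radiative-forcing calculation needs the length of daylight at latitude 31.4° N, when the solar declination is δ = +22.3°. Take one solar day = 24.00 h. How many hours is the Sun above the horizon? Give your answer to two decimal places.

cos h₀ = −tan ϕ · tan δ = −tan(+31.4°) × tan(+22.300°) = -0.2503, so h₀ = 1.8238 rad = 104.50°.
Daylight = 2h₀/(2π) × 24.00 h = (1.8238/π) × 24.00 = 13.93 h.

13.93 h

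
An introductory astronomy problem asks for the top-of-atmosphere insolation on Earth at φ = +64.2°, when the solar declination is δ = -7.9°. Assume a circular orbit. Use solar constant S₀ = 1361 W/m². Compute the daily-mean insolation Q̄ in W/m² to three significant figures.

cos H₀ = −tan(+64.2°) tan(-7.900°) = 0.2870, H₀ = 1.2797 rad.
Bracket: H₀ sin φ sin δ + cos φ cos δ sin H₀ = 1.2797×0.90032×-0.13744 + 0.43523×0.99051×0.95792 = -0.158350 + 0.412959 = 0.254609.
Q̄ = (S₀/π) × [bracket] = (1361/π) × 0.254609 = 110.3 W/m².

Q̄ ≈ 110 W/m²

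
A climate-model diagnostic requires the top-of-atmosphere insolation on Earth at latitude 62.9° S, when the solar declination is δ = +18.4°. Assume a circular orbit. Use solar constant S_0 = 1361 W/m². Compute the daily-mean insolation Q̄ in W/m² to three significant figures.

Q̄ ≈ 37.2 W/m²

cos h₀ = −tan(-62.9°) tan(+18.400°) = 0.6501, h₀ = 0.8631 rad.
Bracket: h₀ sin ϕ sin δ + cos ϕ cos δ sin h₀ = 0.8631×-0.89021×0.31565 + 0.45554×0.94888×0.75988 = -0.242527 + 0.328460 = 0.085933.
Q̄ = (S_0/π) × [bracket] = (1361/π) × 0.085933 = 37.23 W/m².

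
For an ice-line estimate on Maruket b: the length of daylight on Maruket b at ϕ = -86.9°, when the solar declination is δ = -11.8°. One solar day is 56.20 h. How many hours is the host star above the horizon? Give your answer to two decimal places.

Sunrise equation: cos h₀ = −tan ϕ · tan δ = -3.8574 ≤ −1, so the host star never sets (polar day) and h₀ = π.
Daylight = 2h₀/(2π) × 56.20 h = (3.1416/π) × 56.20 = 56.20 h.

56.20 h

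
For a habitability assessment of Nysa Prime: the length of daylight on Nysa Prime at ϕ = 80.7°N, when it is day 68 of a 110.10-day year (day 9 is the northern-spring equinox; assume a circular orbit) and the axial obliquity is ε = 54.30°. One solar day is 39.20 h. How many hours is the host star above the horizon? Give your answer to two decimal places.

0.00 h

Solar longitude: L_s = 360° × (68 − 9)/110.10 = 192.916°.
sin δ = sin 54.30° × sin 192.916° = -0.18151, so δ = -10.458°.
cos h₀ = −tan ϕ · tan δ = 1.1272 ≥ 1, so the host star never rises (polar night) and h₀ = 0.
Daylight = 2h₀/(2π) × 39.20 h = (0.0000/π) × 39.20 = 0.00 h.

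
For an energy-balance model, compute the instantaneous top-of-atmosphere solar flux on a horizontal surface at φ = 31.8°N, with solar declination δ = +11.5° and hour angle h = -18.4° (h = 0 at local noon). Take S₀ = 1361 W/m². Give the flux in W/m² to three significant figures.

cos θ_z = sin φ sin δ + cos φ cos δ cos h = 0.105058 + 0.790253 = 0.895311.
Flux = S₀ · cos θ_z = 1361 × 0.895311 = 1219 W/m².

1.22e+03 W/m²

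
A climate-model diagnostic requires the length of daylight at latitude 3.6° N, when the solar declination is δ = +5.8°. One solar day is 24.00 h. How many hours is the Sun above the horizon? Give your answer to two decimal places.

12.05 h

cos H₀ = −tan φ · tan δ = −tan(+3.6°) × tan(+5.800°) = -0.0064, so H₀ = 1.5772 rad = 90.37°.
Daylight = 2H₀/(2π) × 24.00 h = (1.5772/π) × 24.00 = 12.05 h.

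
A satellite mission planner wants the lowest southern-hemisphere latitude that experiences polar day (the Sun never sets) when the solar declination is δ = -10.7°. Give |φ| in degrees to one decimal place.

|φ| = 79.3°

Polar day requires cos H₀ = −tan φ tan δ ≤ −1, i.e. tan φ tan δ ≥ 1.
The boundary is |tan φ| · |tan δ| = 1, so |φ| = 90° − |δ| = 90° − 10.7° = 79.3° in the southern hemisphere.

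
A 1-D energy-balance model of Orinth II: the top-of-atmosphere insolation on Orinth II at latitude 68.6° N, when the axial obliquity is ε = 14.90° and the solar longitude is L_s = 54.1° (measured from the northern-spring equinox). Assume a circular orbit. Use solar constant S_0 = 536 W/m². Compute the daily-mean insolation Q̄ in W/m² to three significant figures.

Solar declination: sin δ = sin ε · sin L_s = sin 14.90° × sin 54.1° = 0.20829, so δ = +12.022°.
cos h₀ = −tan(+68.6°) tan(+12.022°) = -0.5434, h₀ = 2.1453 rad.
Bracket: h₀ sin ϕ sin δ + cos ϕ cos δ sin h₀ = 2.1453×0.93106×0.20829 + 0.36488×0.97807×0.83947 = 0.416039 + 0.299589 = 0.715628.
Q̄ = (S_0/π) × [bracket] = (536/π) × 0.715628 = 122.1 W/m².

Q̄ ≈ 122 W/m²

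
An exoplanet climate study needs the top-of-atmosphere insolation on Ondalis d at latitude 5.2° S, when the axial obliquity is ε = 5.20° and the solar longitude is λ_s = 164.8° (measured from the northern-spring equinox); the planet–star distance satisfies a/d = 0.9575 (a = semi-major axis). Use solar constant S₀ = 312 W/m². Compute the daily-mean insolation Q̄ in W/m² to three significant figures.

Q̄ ≈ 90.3 W/m²

Solar declination: sin δ = sin ε · sin λ_s = sin 5.20° × sin 164.8° = 0.02376, so δ = +1.362°.
cos H₀ = −tan(-5.2°) tan(+1.362°) = 0.0022, H₀ = 1.5686 rad.
Bracket: H₀ sin φ sin δ + cos φ cos δ sin H₀ = 1.5686×-0.09063×0.02376 + 0.99588×0.99972×1.00000 = -0.003378 + 0.995601 = 0.992223.
Inverse-square distance factor (a/d)² = 0.9575² = 0.916806.
Q̄ = (S₀/π) × 0.916806 × [bracket] = (312/π) × 0.916806 × 0.992223 = 90.34 W/m².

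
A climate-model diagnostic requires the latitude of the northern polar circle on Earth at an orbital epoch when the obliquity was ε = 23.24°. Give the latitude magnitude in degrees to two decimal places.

66.76°

The polar circle is the lowest latitude that experiences at least one full rotation of continuous daylight at the northern-summer solstice; it lies at |φ| = 90° − ε = 90° − 23.24° = 66.76°.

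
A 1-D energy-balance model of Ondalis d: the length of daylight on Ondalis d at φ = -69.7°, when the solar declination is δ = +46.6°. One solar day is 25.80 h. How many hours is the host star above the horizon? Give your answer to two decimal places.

cos H₀ = −tan φ · tan δ = 2.8587 ≥ 1, so the host star never rises (polar night) and H₀ = 0.
Daylight = 2H₀/(2π) × 25.80 h = (0.0000/π) × 25.80 = 0.00 h.

0.00 h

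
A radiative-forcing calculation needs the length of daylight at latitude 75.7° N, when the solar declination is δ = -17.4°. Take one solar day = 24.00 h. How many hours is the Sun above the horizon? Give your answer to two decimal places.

cos H₀ = −tan φ · tan δ = 1.2294 ≥ 1, so the Sun never rises (polar night) and H₀ = 0.
Daylight = 2H₀/(2π) × 24.00 h = (0.0000/π) × 24.00 = 0.00 h.

0.00 h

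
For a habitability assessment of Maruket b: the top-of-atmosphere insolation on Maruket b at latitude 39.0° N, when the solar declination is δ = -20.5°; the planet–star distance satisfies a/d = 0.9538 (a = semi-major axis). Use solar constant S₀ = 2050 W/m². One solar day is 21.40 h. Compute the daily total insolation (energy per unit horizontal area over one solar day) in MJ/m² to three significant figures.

19.0 MJ/m²

cos H₀ = −tan(+39.0°) tan(-20.500°) = 0.3028, H₀ = 1.2632 rad.
Bracket: H₀ sin φ sin δ + cos φ cos δ sin H₀ = 1.2632×0.62932×-0.35021 + 0.77715×0.93667×0.95306 = -0.278402 + 0.693764 = 0.415362.
Inverse-square distance factor (a/d)² = 0.9538² = 0.909734.
Q̄ = (S₀/π) × 0.909734 × [bracket] = (2050/π) × 0.909734 × 0.415362 = 246.57 W/m².
Daily total = Q̄ × 21.40 h × 3600 s/h = 246.57 × 21.40 × 3600 / 10⁶ = 19.00 MJ/m².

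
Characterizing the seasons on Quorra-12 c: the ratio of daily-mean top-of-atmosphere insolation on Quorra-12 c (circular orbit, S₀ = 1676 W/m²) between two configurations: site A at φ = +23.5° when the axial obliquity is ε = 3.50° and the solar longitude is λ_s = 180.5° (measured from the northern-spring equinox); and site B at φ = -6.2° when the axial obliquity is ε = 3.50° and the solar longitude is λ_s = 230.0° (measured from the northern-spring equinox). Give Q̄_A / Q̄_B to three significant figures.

— Configuration A (φ=+23.5°):
Solar declination: sin δ = sin ε · sin λ_s = sin 3.50° × sin 180.5° = -0.00053, so δ = -0.031°.
cos H₀ = −tan(+23.5°) tan(-0.031°) = 0.0002, H₀ = 1.5706 rad.
Bracket: H₀ sin φ sin δ + cos φ cos δ sin H₀ = 1.5706×0.39875×-0.00053 + 0.91706×1.00000×1.00000 = -0.000332 + 0.917060 = 0.916728.
Q̄ = (S₀/π) × [bracket] = (1676/π) × 0.916728 = 489.06 W/m².
— Configuration B (φ=-6.2°):
Solar declination: sin δ = sin ε · sin λ_s = sin 3.50° × sin 230.0° = -0.04677, so δ = -2.680°.
cos H₀ = −tan(-6.2°) tan(-2.680°) = -0.0051, H₀ = 1.5759 rad.
Bracket: H₀ sin φ sin δ + cos φ cos δ sin H₀ = 1.5759×-0.10800×-0.04677 + 0.99415×0.99891×0.99999 = 0.007960 + 0.993056 = 1.001016.
Q̄ = (S₀/π) × [bracket] = (1676/π) × 1.001016 = 534.03 W/m².
Ratio Q̄_A / Q̄_B = 489.06 / 534.03 = 0.9158.

Q̄_A / Q̄_B ≈ 0.916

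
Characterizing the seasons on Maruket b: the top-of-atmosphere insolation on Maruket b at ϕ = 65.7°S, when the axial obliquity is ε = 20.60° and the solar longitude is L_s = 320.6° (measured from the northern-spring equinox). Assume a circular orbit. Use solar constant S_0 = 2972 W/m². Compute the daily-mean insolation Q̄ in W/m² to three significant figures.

Solar declination: sin δ = sin ε · sin L_s = sin 20.60° × sin 320.6° = -0.22332, so δ = -12.904°.
cos h₀ = −tan(-65.7°) tan(-12.904°) = -0.5074, h₀ = 2.1030 rad.
Bracket: h₀ sin ϕ sin δ + cos ϕ cos δ sin h₀ = 2.1030×-0.91140×-0.22332 + 0.41151×0.97474×0.86170 = 0.428032 + 0.345641 = 0.773673.
Q̄ = (S_0/π) × [bracket] = (2972/π) × 0.773673 = 731.9 W/m².

Q̄ ≈ 732 W/m²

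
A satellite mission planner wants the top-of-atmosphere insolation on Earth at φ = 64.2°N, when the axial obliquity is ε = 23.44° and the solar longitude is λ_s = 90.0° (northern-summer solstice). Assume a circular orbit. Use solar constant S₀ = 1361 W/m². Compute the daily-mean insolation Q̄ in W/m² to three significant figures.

Solar declination: sin δ = sin ε · sin λ_s = sin 23.44° × sin 90.0° = 0.39779, so δ = +23.440°.
cos H₀ = −tan(+64.2°) tan(+23.440°) = -0.8969, H₀ = 2.6835 rad.
Bracket: H₀ sin φ sin δ + cos φ cos δ sin H₀ = 2.6835×0.90032×0.39779 + 0.43523×0.91748×0.44228 = 0.961064 + 0.176609 = 1.137673.
Q̄ = (S₀/π) × [bracket] = (1361/π) × 1.137673 = 492.9 W/m².

Q̄ ≈ 493 W/m²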